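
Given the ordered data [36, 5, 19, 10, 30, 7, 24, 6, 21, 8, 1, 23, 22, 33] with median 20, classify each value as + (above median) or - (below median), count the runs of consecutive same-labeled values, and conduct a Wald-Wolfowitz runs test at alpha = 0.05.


Step 1: Compute median = 20; label A = above, B = below.
Labels in order: ABBBABABABBAAA  (n_A = 7, n_B = 7)
Step 2: Count runs R = 9.
Step 3: Under H0 (random ordering), E[R] = 2*n_A*n_B/(n_A+n_B) + 1 = 2*7*7/14 + 1 = 8.0000.
        Var[R] = 2*n_A*n_B*(2*n_A*n_B - n_A - n_B) / ((n_A+n_B)^2 * (n_A+n_B-1)) = 8232/2548 = 3.2308.
        SD[R] = 1.7974.
Step 4: Continuity-corrected z = (R - 0.5 - E[R]) / SD[R] = (9 - 0.5 - 8.0000) / 1.7974 = 0.2782.
Step 5: Two-sided p-value via normal approximation = 2*(1 - Phi(|z|)) = 0.780879.
Step 6: alpha = 0.05. fail to reject H0.

R = 9, z = 0.2782, p = 0.780879, fail to reject H0.


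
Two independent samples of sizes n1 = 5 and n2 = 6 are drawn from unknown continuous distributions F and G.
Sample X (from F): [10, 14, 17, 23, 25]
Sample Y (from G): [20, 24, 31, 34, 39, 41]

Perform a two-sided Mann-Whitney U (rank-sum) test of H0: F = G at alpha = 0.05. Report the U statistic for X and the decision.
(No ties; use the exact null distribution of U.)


Step 1: Combine and sort all 11 observations; assign midranks.
sorted (value, group): (10,X), (14,X), (17,X), (20,Y), (23,X), (24,Y), (25,X), (31,Y), (34,Y), (39,Y), (41,Y)
ranks: 10->1, 14->2, 17->3, 20->4, 23->5, 24->6, 25->7, 31->8, 34->9, 39->10, 41->11
Step 2: Rank sum for X: R1 = 1 + 2 + 3 + 5 + 7 = 18.
Step 3: U_X = R1 - n1(n1+1)/2 = 18 - 5*6/2 = 18 - 15 = 3.
       U_Y = n1*n2 - U_X = 30 - 3 = 27.
Step 4: No ties, so the exact null distribution of U (based on enumerating the C(11,5) = 462 equally likely rank assignments) gives the two-sided p-value.
Step 5: p-value = 0.030303; compare to alpha = 0.05. reject H0.

U_X = 3, p = 0.030303, reject H0 at alpha = 0.05.


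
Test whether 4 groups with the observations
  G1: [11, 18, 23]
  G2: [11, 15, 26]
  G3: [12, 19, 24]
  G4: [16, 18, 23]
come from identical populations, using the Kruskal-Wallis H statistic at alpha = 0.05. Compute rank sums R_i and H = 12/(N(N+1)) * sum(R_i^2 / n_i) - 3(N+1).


Step 1: Combine all N = 12 observations and assign midranks.
sorted (value, group, rank): (11,G1,1.5), (11,G2,1.5), (12,G3,3), (15,G2,4), (16,G4,5), (18,G1,6.5), (18,G4,6.5), (19,G3,8), (23,G1,9.5), (23,G4,9.5), (24,G3,11), (26,G2,12)
Step 2: Sum ranks within each group.
R_1 = 17.5 (n_1 = 3)
R_2 = 17.5 (n_2 = 3)
R_3 = 22 (n_3 = 3)
R_4 = 21 (n_4 = 3)
Step 3: H = 12/(N(N+1)) * sum(R_i^2/n_i) - 3(N+1)
     = 12/(12*13) * (17.5^2/3 + 17.5^2/3 + 22^2/3 + 21^2/3) - 3*13
     = 0.076923 * 512.5 - 39
     = 0.423077.
Step 4: Ties present; correction factor C = 1 - 18/(12^3 - 12) = 0.989510. Corrected H = 0.423077 / 0.989510 = 0.427562.
Step 5: Under H0, H ~ chi^2(3); p-value = 0.934492.
Step 6: alpha = 0.05. fail to reject H0.

H = 0.4276, df = 3, p = 0.934492, fail to reject H0.


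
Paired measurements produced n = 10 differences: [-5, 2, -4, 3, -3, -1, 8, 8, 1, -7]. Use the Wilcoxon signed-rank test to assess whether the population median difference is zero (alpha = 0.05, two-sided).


Step 1: Drop any zero differences (none here) and take |d_i|.
|d| = [5, 2, 4, 3, 3, 1, 8, 8, 1, 7]
Step 2: Midrank |d_i| (ties get averaged ranks).
ranks: |5|->7, |2|->3, |4|->6, |3|->4.5, |3|->4.5, |1|->1.5, |8|->9.5, |8|->9.5, |1|->1.5, |7|->8
Step 3: Attach original signs; sum ranks with positive sign and with negative sign.
W+ = 3 + 4.5 + 9.5 + 9.5 + 1.5 = 28
W- = 7 + 6 + 4.5 + 1.5 + 8 = 27
(Check: W+ + W- = 55 should equal n(n+1)/2 = 55.)
Step 4: Test statistic W = min(W+, W-) = 27.
Step 5: Ties in |d|, so use the tie-corrected normal approximation.
        E[W] = n(n+1)/4 = 10*11/4 = 27.5.
        Tie groups: |d|=1 (t=2), |d|=3 (t=2), |d|=8 (t=2); sum(t^3 - t) = 18.
        Var[W] = n(n+1)(2n+1)/24 - sum(t^3-t)/48 = 2310/24 - 18/48 = 95.875.
        z = (W - E[W]) / sqrt(Var[W]) = (27 - 27.5) / 9.7916 = -0.0511.
        Two-sided p = 2*Phi(z) = 0.959274.
Step 6: alpha = 0.05. fail to reject H0.

W+ = 28, W- = 27, W = min = 27, p = 0.959274, fail to reject H0.


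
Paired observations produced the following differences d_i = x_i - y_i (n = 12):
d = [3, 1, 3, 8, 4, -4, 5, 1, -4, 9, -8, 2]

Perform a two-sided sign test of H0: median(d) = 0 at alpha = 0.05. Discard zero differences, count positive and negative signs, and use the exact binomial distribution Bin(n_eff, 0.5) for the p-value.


Step 1: Discard zero differences. Original n = 12; n_eff = number of nonzero differences = 12.
Nonzero differences (with sign): +3, +1, +3, +8, +4, -4, +5, +1, -4, +9, -8, +2
Step 2: Count signs: positive = 9, negative = 3.
Step 3: Under H0: P(positive) = 0.5, so the number of positives S ~ Bin(12, 0.5).
Step 4: Two-sided exact p-value = sum of Bin(12,0.5) probabilities at or below the observed probability = 0.145996.
Step 5: alpha = 0.05. fail to reject H0.

n_eff = 12, pos = 9, neg = 3, p = 0.145996, fail to reject H0.


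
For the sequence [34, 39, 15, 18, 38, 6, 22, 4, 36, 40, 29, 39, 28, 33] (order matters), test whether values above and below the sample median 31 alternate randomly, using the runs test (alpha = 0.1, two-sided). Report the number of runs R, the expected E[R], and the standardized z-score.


Step 1: Compute median = 31; label A = above, B = below.
Labels in order: AABBABBBAABABA  (n_A = 7, n_B = 7)
Step 2: Count runs R = 9.
Step 3: Under H0 (random ordering), E[R] = 2*n_A*n_B/(n_A+n_B) + 1 = 2*7*7/14 + 1 = 8.0000.
        Var[R] = 2*n_A*n_B*(2*n_A*n_B - n_A - n_B) / ((n_A+n_B)^2 * (n_A+n_B-1)) = 8232/2548 = 3.2308.
        SD[R] = 1.7974.
Step 4: Continuity-corrected z = (R - 0.5 - E[R]) / SD[R] = (9 - 0.5 - 8.0000) / 1.7974 = 0.2782.
Step 5: Two-sided p-value via normal approximation = 2*(1 - Phi(|z|)) = 0.780879.
Step 6: alpha = 0.1. fail to reject H0.

R = 9, z = 0.2782, p = 0.780879, fail to reject H0.


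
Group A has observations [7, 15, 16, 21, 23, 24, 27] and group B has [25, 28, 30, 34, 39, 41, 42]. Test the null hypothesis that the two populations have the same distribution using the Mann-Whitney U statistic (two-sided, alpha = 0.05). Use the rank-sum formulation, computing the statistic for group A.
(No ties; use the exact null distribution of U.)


Step 1: Combine and sort all 14 observations; assign midranks.
sorted (value, group): (7,X), (15,X), (16,X), (21,X), (23,X), (24,X), (25,Y), (27,X), (28,Y), (30,Y), (34,Y), (39,Y), (41,Y), (42,Y)
ranks: 7->1, 15->2, 16->3, 21->4, 23->5, 24->6, 25->7, 27->8, 28->9, 30->10, 34->11, 39->12, 41->13, 42->14
Step 2: Rank sum for X: R1 = 1 + 2 + 3 + 4 + 5 + 6 + 8 = 29.
Step 3: U_X = R1 - n1(n1+1)/2 = 29 - 7*8/2 = 29 - 28 = 1.
       U_Y = n1*n2 - U_X = 49 - 1 = 48.
Step 4: No ties, so the exact null distribution of U (based on enumerating the C(14,7) = 3432 equally likely rank assignments) gives the two-sided p-value.
Step 5: p-value = 0.001166; compare to alpha = 0.05. reject H0.

U_X = 1, p = 0.001166, reject H0 at alpha = 0.05.


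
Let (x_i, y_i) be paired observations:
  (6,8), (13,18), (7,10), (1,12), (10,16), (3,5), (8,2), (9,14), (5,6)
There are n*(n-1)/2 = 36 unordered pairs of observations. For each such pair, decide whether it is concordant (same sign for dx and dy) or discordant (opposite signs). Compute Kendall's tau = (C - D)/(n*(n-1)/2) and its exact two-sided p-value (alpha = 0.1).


Step 1: Enumerate the 36 unordered pairs (i,j) with i<j and classify each by sign(x_j-x_i) * sign(y_j-y_i).
  (1,2):dx=+7,dy=+10->C; (1,3):dx=+1,dy=+2->C; (1,4):dx=-5,dy=+4->D; (1,5):dx=+4,dy=+8->C
  (1,6):dx=-3,dy=-3->C; (1,7):dx=+2,dy=-6->D; (1,8):dx=+3,dy=+6->C; (1,9):dx=-1,dy=-2->C
  (2,3):dx=-6,dy=-8->C; (2,4):dx=-12,dy=-6->C; (2,5):dx=-3,dy=-2->C; (2,6):dx=-10,dy=-13->C
  (2,7):dx=-5,dy=-16->C; (2,8):dx=-4,dy=-4->C; (2,9):dx=-8,dy=-12->C; (3,4):dx=-6,dy=+2->D
  (3,5):dx=+3,dy=+6->C; (3,6):dx=-4,dy=-5->C; (3,7):dx=+1,dy=-8->D; (3,8):dx=+2,dy=+4->C
  (3,9):dx=-2,dy=-4->C; (4,5):dx=+9,dy=+4->C; (4,6):dx=+2,dy=-7->D; (4,7):dx=+7,dy=-10->D
  (4,8):dx=+8,dy=+2->C; (4,9):dx=+4,dy=-6->D; (5,6):dx=-7,dy=-11->C; (5,7):dx=-2,dy=-14->C
  (5,8):dx=-1,dy=-2->C; (5,9):dx=-5,dy=-10->C; (6,7):dx=+5,dy=-3->D; (6,8):dx=+6,dy=+9->C
  (6,9):dx=+2,dy=+1->C; (7,8):dx=+1,dy=+12->C; (7,9):dx=-3,dy=+4->D; (8,9):dx=-4,dy=-8->C
Step 2: C = 27, D = 9, total pairs = 36.
Step 3: tau = (C - D)/(n(n-1)/2) = (27 - 9)/36 = 0.500000.
Step 4: Exact two-sided p-value (enumerate n! = 362880 permutations of y under H0): p = 0.075176.
Step 5: alpha = 0.1. reject H0.

tau_b = 0.5000 (C=27, D=9), p = 0.075176, reject H0.


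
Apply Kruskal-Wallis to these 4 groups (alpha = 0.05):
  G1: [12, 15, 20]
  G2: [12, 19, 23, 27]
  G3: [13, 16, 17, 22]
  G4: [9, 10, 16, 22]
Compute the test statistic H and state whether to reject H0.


Step 1: Combine all N = 15 observations and assign midranks.
sorted (value, group, rank): (9,G4,1), (10,G4,2), (12,G1,3.5), (12,G2,3.5), (13,G3,5), (15,G1,6), (16,G3,7.5), (16,G4,7.5), (17,G3,9), (19,G2,10), (20,G1,11), (22,G3,12.5), (22,G4,12.5), (23,G2,14), (27,G2,15)
Step 2: Sum ranks within each group.
R_1 = 20.5 (n_1 = 3)
R_2 = 42.5 (n_2 = 4)
R_3 = 34 (n_3 = 4)
R_4 = 23 (n_4 = 4)
Step 3: H = 12/(N(N+1)) * sum(R_i^2/n_i) - 3(N+1)
     = 12/(15*16) * (20.5^2/3 + 42.5^2/4 + 34^2/4 + 23^2/4) - 3*16
     = 0.050000 * 1012.9 - 48
     = 2.644792.
Step 4: Ties present; correction factor C = 1 - 18/(15^3 - 15) = 0.994643. Corrected H = 2.644792 / 0.994643 = 2.659037.
Step 5: Under H0, H ~ chi^2(3); p-value = 0.447234.
Step 6: alpha = 0.05. fail to reject H0.

H = 2.6590, df = 3, p = 0.447234, fail to reject H0.


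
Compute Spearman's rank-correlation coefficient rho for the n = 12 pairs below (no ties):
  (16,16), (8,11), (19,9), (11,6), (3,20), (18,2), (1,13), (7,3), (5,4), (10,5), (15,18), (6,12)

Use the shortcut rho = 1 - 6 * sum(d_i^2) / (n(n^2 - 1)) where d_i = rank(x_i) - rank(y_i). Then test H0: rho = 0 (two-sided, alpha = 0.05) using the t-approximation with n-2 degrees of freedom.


Step 1: Rank x and y separately (midranks; no ties here).
rank(x): 16->10, 8->6, 19->12, 11->8, 3->2, 18->11, 1->1, 7->5, 5->3, 10->7, 15->9, 6->4
rank(y): 16->10, 11->7, 9->6, 6->5, 20->12, 2->1, 13->9, 3->2, 4->3, 5->4, 18->11, 12->8
Step 2: d_i = R_x(i) - R_y(i); compute d_i^2.
  (10-10)^2=0, (6-7)^2=1, (12-6)^2=36, (8-5)^2=9, (2-12)^2=100, (11-1)^2=100, (1-9)^2=64, (5-2)^2=9, (3-3)^2=0, (7-4)^2=9, (9-11)^2=4, (4-8)^2=16
sum(d^2) = 348.
Step 3: rho = 1 - 6*348 / (12*(12^2 - 1)) = 1 - 2088/1716 = -0.216783.
Step 4: Under H0, t = rho * sqrt((n-2)/(1-rho^2)) = -0.7022 ~ t(10).
Step 5: Two-sided p-value from the t-distribution with 10 df = 0.498556.
Step 6: alpha = 0.05. fail to reject H0.

rho = -0.2168, p = 0.498556, fail to reject H0 at alpha = 0.05.


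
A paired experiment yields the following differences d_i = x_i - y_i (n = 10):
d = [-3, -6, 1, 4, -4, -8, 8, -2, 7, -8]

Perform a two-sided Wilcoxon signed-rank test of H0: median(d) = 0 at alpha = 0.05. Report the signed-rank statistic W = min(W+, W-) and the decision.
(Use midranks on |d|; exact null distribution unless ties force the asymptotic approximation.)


Step 1: Drop any zero differences (none here) and take |d_i|.
|d| = [3, 6, 1, 4, 4, 8, 8, 2, 7, 8]
Step 2: Midrank |d_i| (ties get averaged ranks).
ranks: |3|->3, |6|->6, |1|->1, |4|->4.5, |4|->4.5, |8|->9, |8|->9, |2|->2, |7|->7, |8|->9
Step 3: Attach original signs; sum ranks with positive sign and with negative sign.
W+ = 1 + 4.5 + 9 + 7 = 21.5
W- = 3 + 6 + 4.5 + 9 + 2 + 9 = 33.5
(Check: W+ + W- = 55 should equal n(n+1)/2 = 55.)
Step 4: Test statistic W = min(W+, W-) = 21.5.
Step 5: Ties in |d|, so use the tie-corrected normal approximation.
        E[W] = n(n+1)/4 = 10*11/4 = 27.5.
        Tie groups: |d|=4 (t=2), |d|=8 (t=3); sum(t^3 - t) = 30.
        Var[W] = n(n+1)(2n+1)/24 - sum(t^3-t)/48 = 2310/24 - 30/48 = 95.625.
        z = (W - E[W]) / sqrt(Var[W]) = (21.5 - 27.5) / 9.7788 = -0.6136.
        Two-sided p = 2*Phi(z) = 0.539498.
Step 6: alpha = 0.05. fail to reject H0.

W+ = 21.5, W- = 33.5, W = min = 21.5, p = 0.539498, fail to reject H0.


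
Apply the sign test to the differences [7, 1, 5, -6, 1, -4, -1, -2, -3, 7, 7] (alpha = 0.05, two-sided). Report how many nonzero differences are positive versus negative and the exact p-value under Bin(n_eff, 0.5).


Step 1: Discard zero differences. Original n = 11; n_eff = number of nonzero differences = 11.
Nonzero differences (with sign): +7, +1, +5, -6, +1, -4, -1, -2, -3, +7, +7
Step 2: Count signs: positive = 6, negative = 5.
Step 3: Under H0: P(positive) = 0.5, so the number of positives S ~ Bin(11, 0.5).
Step 4: Two-sided exact p-value = sum of Bin(11,0.5) probabilities at or below the observed probability = 1.000000.
Step 5: alpha = 0.05. fail to reject H0.

n_eff = 11, pos = 6, neg = 5, p = 1.000000, fail to reject H0.


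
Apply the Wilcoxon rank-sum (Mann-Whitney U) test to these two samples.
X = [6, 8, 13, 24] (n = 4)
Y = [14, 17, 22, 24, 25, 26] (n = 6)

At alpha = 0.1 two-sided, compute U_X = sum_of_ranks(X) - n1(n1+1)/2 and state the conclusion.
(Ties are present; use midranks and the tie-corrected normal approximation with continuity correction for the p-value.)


Step 1: Combine and sort all 10 observations; assign midranks.
sorted (value, group): (6,X), (8,X), (13,X), (14,Y), (17,Y), (22,Y), (24,X), (24,Y), (25,Y), (26,Y)
ranks: 6->1, 8->2, 13->3, 14->4, 17->5, 22->6, 24->7.5, 24->7.5, 25->9, 26->10
Step 2: Rank sum for X: R1 = 1 + 2 + 3 + 7.5 = 13.5.
Step 3: U_X = R1 - n1(n1+1)/2 = 13.5 - 4*5/2 = 13.5 - 10 = 3.5.
       U_Y = n1*n2 - U_X = 24 - 3.5 = 20.5.
Step 4: Ties are present, so use the tie-corrected normal approximation (with continuity correction) for the p-value.
Step 5: p-value = 0.087118; compare to alpha = 0.1. reject H0.

U_X = 3.5, p = 0.087118, reject H0 at alpha = 0.1.


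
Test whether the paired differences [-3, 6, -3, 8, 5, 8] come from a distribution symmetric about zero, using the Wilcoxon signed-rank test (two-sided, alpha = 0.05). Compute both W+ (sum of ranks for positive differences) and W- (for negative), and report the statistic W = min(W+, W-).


Step 1: Drop any zero differences (none here) and take |d_i|.
|d| = [3, 6, 3, 8, 5, 8]
Step 2: Midrank |d_i| (ties get averaged ranks).
ranks: |3|->1.5, |6|->4, |3|->1.5, |8|->5.5, |5|->3, |8|->5.5
Step 3: Attach original signs; sum ranks with positive sign and with negative sign.
W+ = 4 + 5.5 + 3 + 5.5 = 18
W- = 1.5 + 1.5 = 3
(Check: W+ + W- = 21 should equal n(n+1)/2 = 21.)
Step 4: Test statistic W = min(W+, W-) = 3.
Step 5: Ties in |d|, so use the tie-corrected normal approximation.
        E[W] = n(n+1)/4 = 6*7/4 = 10.5.
        Tie groups: |d|=3 (t=2), |d|=8 (t=2); sum(t^3 - t) = 12.
        Var[W] = n(n+1)(2n+1)/24 - sum(t^3-t)/48 = 546/24 - 12/48 = 22.5.
        z = (W - E[W]) / sqrt(Var[W]) = (3 - 10.5) / 4.7434 = -1.5811.
        Two-sided p = 2*Phi(z) = 0.113846.
Step 6: alpha = 0.05. fail to reject H0.

W+ = 18, W- = 3, W = min = 3, p = 0.113846, fail to reject H0.


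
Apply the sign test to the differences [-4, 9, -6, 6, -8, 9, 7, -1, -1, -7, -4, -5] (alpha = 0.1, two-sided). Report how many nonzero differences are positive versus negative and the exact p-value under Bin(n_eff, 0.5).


Step 1: Discard zero differences. Original n = 12; n_eff = number of nonzero differences = 12.
Nonzero differences (with sign): -4, +9, -6, +6, -8, +9, +7, -1, -1, -7, -4, -5
Step 2: Count signs: positive = 4, negative = 8.
Step 3: Under H0: P(positive) = 0.5, so the number of positives S ~ Bin(12, 0.5).
Step 4: Two-sided exact p-value = sum of Bin(12,0.5) probabilities at or below the observed probability = 0.387695.
Step 5: alpha = 0.1. fail to reject H0.

n_eff = 12, pos = 4, neg = 8, p = 0.387695, fail to reject H0.


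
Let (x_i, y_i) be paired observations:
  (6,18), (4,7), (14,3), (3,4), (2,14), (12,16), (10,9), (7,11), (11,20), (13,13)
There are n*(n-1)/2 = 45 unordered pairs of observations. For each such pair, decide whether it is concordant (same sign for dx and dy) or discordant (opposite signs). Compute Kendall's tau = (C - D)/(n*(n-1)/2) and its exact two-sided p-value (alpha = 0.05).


Step 1: Enumerate the 45 unordered pairs (i,j) with i<j and classify each by sign(x_j-x_i) * sign(y_j-y_i).
  (1,2):dx=-2,dy=-11->C; (1,3):dx=+8,dy=-15->D; (1,4):dx=-3,dy=-14->C; (1,5):dx=-4,dy=-4->C
  (1,6):dx=+6,dy=-2->D; (1,7):dx=+4,dy=-9->D; (1,8):dx=+1,dy=-7->D; (1,9):dx=+5,dy=+2->C
  (1,10):dx=+7,dy=-5->D; (2,3):dx=+10,dy=-4->D; (2,4):dx=-1,dy=-3->C; (2,5):dx=-2,dy=+7->D
  (2,6):dx=+8,dy=+9->C; (2,7):dx=+6,dy=+2->C; (2,8):dx=+3,dy=+4->C; (2,9):dx=+7,dy=+13->C
  (2,10):dx=+9,dy=+6->C; (3,4):dx=-11,dy=+1->D; (3,5):dx=-12,dy=+11->D; (3,6):dx=-2,dy=+13->D
  (3,7):dx=-4,dy=+6->D; (3,8):dx=-7,dy=+8->D; (3,9):dx=-3,dy=+17->D; (3,10):dx=-1,dy=+10->D
  (4,5):dx=-1,dy=+10->D; (4,6):dx=+9,dy=+12->C; (4,7):dx=+7,dy=+5->C; (4,8):dx=+4,dy=+7->C
  (4,9):dx=+8,dy=+16->C; (4,10):dx=+10,dy=+9->C; (5,6):dx=+10,dy=+2->C; (5,7):dx=+8,dy=-5->D
  (5,8):dx=+5,dy=-3->D; (5,9):dx=+9,dy=+6->C; (5,10):dx=+11,dy=-1->D; (6,7):dx=-2,dy=-7->C
  (6,8):dx=-5,dy=-5->C; (6,9):dx=-1,dy=+4->D; (6,10):dx=+1,dy=-3->D; (7,8):dx=-3,dy=+2->D
  (7,9):dx=+1,dy=+11->C; (7,10):dx=+3,dy=+4->C; (8,9):dx=+4,dy=+9->C; (8,10):dx=+6,dy=+2->C
  (9,10):dx=+2,dy=-7->D
Step 2: C = 23, D = 22, total pairs = 45.
Step 3: tau = (C - D)/(n(n-1)/2) = (23 - 22)/45 = 0.022222.
Step 4: Exact two-sided p-value (enumerate n! = 3628800 permutations of y under H0): p = 1.000000.
Step 5: alpha = 0.05. fail to reject H0.

tau_b = 0.0222 (C=23, D=22), p = 1.000000, fail to reject H0.


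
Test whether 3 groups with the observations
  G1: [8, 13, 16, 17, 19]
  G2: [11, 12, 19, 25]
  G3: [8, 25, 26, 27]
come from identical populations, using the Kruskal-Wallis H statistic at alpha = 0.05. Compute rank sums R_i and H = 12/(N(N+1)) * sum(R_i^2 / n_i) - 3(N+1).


Step 1: Combine all N = 13 observations and assign midranks.
sorted (value, group, rank): (8,G1,1.5), (8,G3,1.5), (11,G2,3), (12,G2,4), (13,G1,5), (16,G1,6), (17,G1,7), (19,G1,8.5), (19,G2,8.5), (25,G2,10.5), (25,G3,10.5), (26,G3,12), (27,G3,13)
Step 2: Sum ranks within each group.
R_1 = 28 (n_1 = 5)
R_2 = 26 (n_2 = 4)
R_3 = 37 (n_3 = 4)
Step 3: H = 12/(N(N+1)) * sum(R_i^2/n_i) - 3(N+1)
     = 12/(13*14) * (28^2/5 + 26^2/4 + 37^2/4) - 3*14
     = 0.065934 * 668.05 - 42
     = 2.047253.
Step 4: Ties present; correction factor C = 1 - 18/(13^3 - 13) = 0.991758. Corrected H = 2.047253 / 0.991758 = 2.064266.
Step 5: Under H0, H ~ chi^2(2); p-value = 0.356246.
Step 6: alpha = 0.05. fail to reject H0.

H = 2.0643, df = 2, p = 0.356246, fail to reject H0.


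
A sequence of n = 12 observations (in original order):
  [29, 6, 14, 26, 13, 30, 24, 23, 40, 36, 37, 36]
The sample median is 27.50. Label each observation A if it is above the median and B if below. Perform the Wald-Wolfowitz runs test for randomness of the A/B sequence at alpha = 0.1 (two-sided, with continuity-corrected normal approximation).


Step 1: Compute median = 27.50; label A = above, B = below.
Labels in order: ABBBBABBAAAA  (n_A = 6, n_B = 6)
Step 2: Count runs R = 5.
Step 3: Under H0 (random ordering), E[R] = 2*n_A*n_B/(n_A+n_B) + 1 = 2*6*6/12 + 1 = 7.0000.
        Var[R] = 2*n_A*n_B*(2*n_A*n_B - n_A - n_B) / ((n_A+n_B)^2 * (n_A+n_B-1)) = 4320/1584 = 2.7273.
        SD[R] = 1.6514.
Step 4: Continuity-corrected z = (R + 0.5 - E[R]) / SD[R] = (5 + 0.5 - 7.0000) / 1.6514 = -0.9083.
Step 5: Two-sided p-value via normal approximation = 2*(1 - Phi(|z|)) = 0.363722.
Step 6: alpha = 0.1. fail to reject H0.

R = 5, z = -0.9083, p = 0.363722, fail to reject H0.


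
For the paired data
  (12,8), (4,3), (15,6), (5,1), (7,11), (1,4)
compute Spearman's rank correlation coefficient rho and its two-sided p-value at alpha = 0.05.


Step 1: Rank x and y separately (midranks; no ties here).
rank(x): 12->5, 4->2, 15->6, 5->3, 7->4, 1->1
rank(y): 8->5, 3->2, 6->4, 1->1, 11->6, 4->3
Step 2: d_i = R_x(i) - R_y(i); compute d_i^2.
  (5-5)^2=0, (2-2)^2=0, (6-4)^2=4, (3-1)^2=4, (4-6)^2=4, (1-3)^2=4
sum(d^2) = 16.
Step 3: rho = 1 - 6*16 / (6*(6^2 - 1)) = 1 - 96/210 = 0.542857.
Step 4: Under H0, t = rho * sqrt((n-2)/(1-rho^2)) = 1.2928 ~ t(4).
Step 5: Two-sided p-value from the t-distribution with 4 df = 0.265703.
Step 6: alpha = 0.05. fail to reject H0.

rho = 0.5429, p = 0.265703, fail to reject H0 at alpha = 0.05.


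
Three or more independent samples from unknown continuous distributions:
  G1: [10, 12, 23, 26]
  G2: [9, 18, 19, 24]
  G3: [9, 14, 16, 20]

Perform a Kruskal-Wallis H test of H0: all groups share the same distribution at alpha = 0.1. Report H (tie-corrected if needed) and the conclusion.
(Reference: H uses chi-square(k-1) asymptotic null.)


Step 1: Combine all N = 12 observations and assign midranks.
sorted (value, group, rank): (9,G2,1.5), (9,G3,1.5), (10,G1,3), (12,G1,4), (14,G3,5), (16,G3,6), (18,G2,7), (19,G2,8), (20,G3,9), (23,G1,10), (24,G2,11), (26,G1,12)
Step 2: Sum ranks within each group.
R_1 = 29 (n_1 = 4)
R_2 = 27.5 (n_2 = 4)
R_3 = 21.5 (n_3 = 4)
Step 3: H = 12/(N(N+1)) * sum(R_i^2/n_i) - 3(N+1)
     = 12/(12*13) * (29^2/4 + 27.5^2/4 + 21.5^2/4) - 3*13
     = 0.076923 * 514.875 - 39
     = 0.605769.
Step 4: Ties present; correction factor C = 1 - 6/(12^3 - 12) = 0.996503. Corrected H = 0.605769 / 0.996503 = 0.607895.
Step 5: Under H0, H ~ chi^2(2); p-value = 0.737900.
Step 6: alpha = 0.1. fail to reject H0.

H = 0.6079, df = 2, p = 0.737900, fail to reject H0.


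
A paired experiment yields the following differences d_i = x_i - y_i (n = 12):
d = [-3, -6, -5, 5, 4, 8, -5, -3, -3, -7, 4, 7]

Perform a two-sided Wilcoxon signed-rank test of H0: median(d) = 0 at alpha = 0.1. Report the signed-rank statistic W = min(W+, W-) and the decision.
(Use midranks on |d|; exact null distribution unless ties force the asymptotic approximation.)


Step 1: Drop any zero differences (none here) and take |d_i|.
|d| = [3, 6, 5, 5, 4, 8, 5, 3, 3, 7, 4, 7]
Step 2: Midrank |d_i| (ties get averaged ranks).
ranks: |3|->2, |6|->9, |5|->7, |5|->7, |4|->4.5, |8|->12, |5|->7, |3|->2, |3|->2, |7|->10.5, |4|->4.5, |7|->10.5
Step 3: Attach original signs; sum ranks with positive sign and with negative sign.
W+ = 7 + 4.5 + 12 + 4.5 + 10.5 = 38.5
W- = 2 + 9 + 7 + 7 + 2 + 2 + 10.5 = 39.5
(Check: W+ + W- = 78 should equal n(n+1)/2 = 78.)
Step 4: Test statistic W = min(W+, W-) = 38.5.
Step 5: Ties in |d|, so use the tie-corrected normal approximation.
        E[W] = n(n+1)/4 = 12*13/4 = 39.
        Tie groups: |d|=3 (t=3), |d|=4 (t=2), |d|=5 (t=3), |d|=7 (t=2); sum(t^3 - t) = 60.
        Var[W] = n(n+1)(2n+1)/24 - sum(t^3-t)/48 = 3900/24 - 60/48 = 161.25.
        z = (W - E[W]) / sqrt(Var[W]) = (38.5 - 39) / 12.6984 = -0.0394.
        Two-sided p = 2*Phi(z) = 0.968591.
Step 6: alpha = 0.1. fail to reject H0.

W+ = 38.5, W- = 39.5, W = min = 38.5, p = 0.968591, fail to reject H0.


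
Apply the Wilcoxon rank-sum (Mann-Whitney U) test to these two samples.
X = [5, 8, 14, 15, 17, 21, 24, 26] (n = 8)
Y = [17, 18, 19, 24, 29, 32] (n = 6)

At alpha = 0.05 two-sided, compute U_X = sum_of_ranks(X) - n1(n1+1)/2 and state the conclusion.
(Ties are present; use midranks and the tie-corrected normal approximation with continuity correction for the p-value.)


Step 1: Combine and sort all 14 observations; assign midranks.
sorted (value, group): (5,X), (8,X), (14,X), (15,X), (17,X), (17,Y), (18,Y), (19,Y), (21,X), (24,X), (24,Y), (26,X), (29,Y), (32,Y)
ranks: 5->1, 8->2, 14->3, 15->4, 17->5.5, 17->5.5, 18->7, 19->8, 21->9, 24->10.5, 24->10.5, 26->12, 29->13, 32->14
Step 2: Rank sum for X: R1 = 1 + 2 + 3 + 4 + 5.5 + 9 + 10.5 + 12 = 47.
Step 3: U_X = R1 - n1(n1+1)/2 = 47 - 8*9/2 = 47 - 36 = 11.
       U_Y = n1*n2 - U_X = 48 - 11 = 37.
Step 4: Ties are present, so use the tie-corrected normal approximation (with continuity correction) for the p-value.
Step 5: p-value = 0.105813; compare to alpha = 0.05. fail to reject H0.

U_X = 11, p = 0.105813, fail to reject H0 at alpha = 0.05.


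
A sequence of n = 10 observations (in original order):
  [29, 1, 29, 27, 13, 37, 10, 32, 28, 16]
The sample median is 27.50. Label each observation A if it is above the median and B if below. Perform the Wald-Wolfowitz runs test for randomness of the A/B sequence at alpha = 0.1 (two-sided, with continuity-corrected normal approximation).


Step 1: Compute median = 27.50; label A = above, B = below.
Labels in order: ABABBABAAB  (n_A = 5, n_B = 5)
Step 2: Count runs R = 8.
Step 3: Under H0 (random ordering), E[R] = 2*n_A*n_B/(n_A+n_B) + 1 = 2*5*5/10 + 1 = 6.0000.
        Var[R] = 2*n_A*n_B*(2*n_A*n_B - n_A - n_B) / ((n_A+n_B)^2 * (n_A+n_B-1)) = 2000/900 = 2.2222.
        SD[R] = 1.4907.
Step 4: Continuity-corrected z = (R - 0.5 - E[R]) / SD[R] = (8 - 0.5 - 6.0000) / 1.4907 = 1.0062.
Step 5: Two-sided p-value via normal approximation = 2*(1 - Phi(|z|)) = 0.314305.
Step 6: alpha = 0.1. fail to reject H0.

R = 8, z = 1.0062, p = 0.314305, fail to reject H0.


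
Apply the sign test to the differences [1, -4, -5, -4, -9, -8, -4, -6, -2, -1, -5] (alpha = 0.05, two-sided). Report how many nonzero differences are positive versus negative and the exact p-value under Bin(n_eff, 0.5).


Step 1: Discard zero differences. Original n = 11; n_eff = number of nonzero differences = 11.
Nonzero differences (with sign): +1, -4, -5, -4, -9, -8, -4, -6, -2, -1, -5
Step 2: Count signs: positive = 1, negative = 10.
Step 3: Under H0: P(positive) = 0.5, so the number of positives S ~ Bin(11, 0.5).
Step 4: Two-sided exact p-value = sum of Bin(11,0.5) probabilities at or below the observed probability = 0.011719.
Step 5: alpha = 0.05. reject H0.

n_eff = 11, pos = 1, neg = 10, p = 0.011719, reject H0.


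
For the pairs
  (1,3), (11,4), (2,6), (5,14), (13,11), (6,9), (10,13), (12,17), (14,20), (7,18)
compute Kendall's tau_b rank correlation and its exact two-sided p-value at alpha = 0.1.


Step 1: Enumerate the 45 unordered pairs (i,j) with i<j and classify each by sign(x_j-x_i) * sign(y_j-y_i).
  (1,2):dx=+10,dy=+1->C; (1,3):dx=+1,dy=+3->C; (1,4):dx=+4,dy=+11->C; (1,5):dx=+12,dy=+8->C
  (1,6):dx=+5,dy=+6->C; (1,7):dx=+9,dy=+10->C; (1,8):dx=+11,dy=+14->C; (1,9):dx=+13,dy=+17->C
  (1,10):dx=+6,dy=+15->C; (2,3):dx=-9,dy=+2->D; (2,4):dx=-6,dy=+10->D; (2,5):dx=+2,dy=+7->C
  (2,6):dx=-5,dy=+5->D; (2,7):dx=-1,dy=+9->D; (2,8):dx=+1,dy=+13->C; (2,9):dx=+3,dy=+16->C
  (2,10):dx=-4,dy=+14->D; (3,4):dx=+3,dy=+8->C; (3,5):dx=+11,dy=+5->C; (3,6):dx=+4,dy=+3->C
  (3,7):dx=+8,dy=+7->C; (3,8):dx=+10,dy=+11->C; (3,9):dx=+12,dy=+14->C; (3,10):dx=+5,dy=+12->C
  (4,5):dx=+8,dy=-3->D; (4,6):dx=+1,dy=-5->D; (4,7):dx=+5,dy=-1->D; (4,8):dx=+7,dy=+3->C
  (4,9):dx=+9,dy=+6->C; (4,10):dx=+2,dy=+4->C; (5,6):dx=-7,dy=-2->C; (5,7):dx=-3,dy=+2->D
  (5,8):dx=-1,dy=+6->D; (5,9):dx=+1,dy=+9->C; (5,10):dx=-6,dy=+7->D; (6,7):dx=+4,dy=+4->C
  (6,8):dx=+6,dy=+8->C; (6,9):dx=+8,dy=+11->C; (6,10):dx=+1,dy=+9->C; (7,8):dx=+2,dy=+4->C
  (7,9):dx=+4,dy=+7->C; (7,10):dx=-3,dy=+5->D; (8,9):dx=+2,dy=+3->C; (8,10):dx=-5,dy=+1->D
  (9,10):dx=-7,dy=-2->C
Step 2: C = 32, D = 13, total pairs = 45.
Step 3: tau = (C - D)/(n(n-1)/2) = (32 - 13)/45 = 0.422222.
Step 4: Exact two-sided p-value (enumerate n! = 3628800 permutations of y under H0): p = 0.108313.
Step 5: alpha = 0.1. fail to reject H0.

tau_b = 0.4222 (C=32, D=13), p = 0.108313, fail to reject H0.


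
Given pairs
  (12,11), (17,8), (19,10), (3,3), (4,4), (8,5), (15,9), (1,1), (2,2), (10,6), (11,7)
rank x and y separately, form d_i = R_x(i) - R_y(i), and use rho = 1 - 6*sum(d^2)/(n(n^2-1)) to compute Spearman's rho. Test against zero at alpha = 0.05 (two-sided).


Step 1: Rank x and y separately (midranks; no ties here).
rank(x): 12->8, 17->10, 19->11, 3->3, 4->4, 8->5, 15->9, 1->1, 2->2, 10->6, 11->7
rank(y): 11->11, 8->8, 10->10, 3->3, 4->4, 5->5, 9->9, 1->1, 2->2, 6->6, 7->7
Step 2: d_i = R_x(i) - R_y(i); compute d_i^2.
  (8-11)^2=9, (10-8)^2=4, (11-10)^2=1, (3-3)^2=0, (4-4)^2=0, (5-5)^2=0, (9-9)^2=0, (1-1)^2=0, (2-2)^2=0, (6-6)^2=0, (7-7)^2=0
sum(d^2) = 14.
Step 3: rho = 1 - 6*14 / (11*(11^2 - 1)) = 1 - 84/1320 = 0.936364.
Step 4: Under H0, t = rho * sqrt((n-2)/(1-rho^2)) = 8.0024 ~ t(9).
Step 5: Two-sided p-value from the t-distribution with 9 df = 0.000022.
Step 6: alpha = 0.05. reject H0.

rho = 0.9364, p = 0.000022, reject H0 at alpha = 0.05.


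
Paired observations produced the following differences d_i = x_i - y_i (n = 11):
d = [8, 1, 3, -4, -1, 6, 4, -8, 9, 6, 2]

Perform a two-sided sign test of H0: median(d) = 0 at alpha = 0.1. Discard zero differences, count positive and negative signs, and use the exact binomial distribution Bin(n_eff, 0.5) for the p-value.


Step 1: Discard zero differences. Original n = 11; n_eff = number of nonzero differences = 11.
Nonzero differences (with sign): +8, +1, +3, -4, -1, +6, +4, -8, +9, +6, +2
Step 2: Count signs: positive = 8, negative = 3.
Step 3: Under H0: P(positive) = 0.5, so the number of positives S ~ Bin(11, 0.5).
Step 4: Two-sided exact p-value = sum of Bin(11,0.5) probabilities at or below the observed probability = 0.226562.
Step 5: alpha = 0.1. fail to reject H0.

n_eff = 11, pos = 8, neg = 3, p = 0.226562, fail to reject H0.


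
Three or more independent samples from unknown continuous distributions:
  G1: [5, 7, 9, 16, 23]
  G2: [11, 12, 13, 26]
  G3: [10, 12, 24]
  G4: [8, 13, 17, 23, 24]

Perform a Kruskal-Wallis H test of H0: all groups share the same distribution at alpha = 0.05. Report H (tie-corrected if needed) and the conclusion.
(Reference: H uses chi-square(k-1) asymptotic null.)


Step 1: Combine all N = 17 observations and assign midranks.
sorted (value, group, rank): (5,G1,1), (7,G1,2), (8,G4,3), (9,G1,4), (10,G3,5), (11,G2,6), (12,G2,7.5), (12,G3,7.5), (13,G2,9.5), (13,G4,9.5), (16,G1,11), (17,G4,12), (23,G1,13.5), (23,G4,13.5), (24,G3,15.5), (24,G4,15.5), (26,G2,17)
Step 2: Sum ranks within each group.
R_1 = 31.5 (n_1 = 5)
R_2 = 40 (n_2 = 4)
R_3 = 28 (n_3 = 3)
R_4 = 53.5 (n_4 = 5)
Step 3: H = 12/(N(N+1)) * sum(R_i^2/n_i) - 3(N+1)
     = 12/(17*18) * (31.5^2/5 + 40^2/4 + 28^2/3 + 53.5^2/5) - 3*18
     = 0.039216 * 1432.23 - 54
     = 2.166013.
Step 4: Ties present; correction factor C = 1 - 24/(17^3 - 17) = 0.995098. Corrected H = 2.166013 / 0.995098 = 2.176683.
Step 5: Under H0, H ~ chi^2(3); p-value = 0.536556.
Step 6: alpha = 0.05. fail to reject H0.

H = 2.1767, df = 3, p = 0.536556, fail to reject H0.


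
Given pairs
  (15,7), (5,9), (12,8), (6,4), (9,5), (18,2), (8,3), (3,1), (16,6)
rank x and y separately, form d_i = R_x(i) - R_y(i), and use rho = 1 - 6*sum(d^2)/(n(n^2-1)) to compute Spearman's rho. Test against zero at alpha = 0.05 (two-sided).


Step 1: Rank x and y separately (midranks; no ties here).
rank(x): 15->7, 5->2, 12->6, 6->3, 9->5, 18->9, 8->4, 3->1, 16->8
rank(y): 7->7, 9->9, 8->8, 4->4, 5->5, 2->2, 3->3, 1->1, 6->6
Step 2: d_i = R_x(i) - R_y(i); compute d_i^2.
  (7-7)^2=0, (2-9)^2=49, (6-8)^2=4, (3-4)^2=1, (5-5)^2=0, (9-2)^2=49, (4-3)^2=1, (1-1)^2=0, (8-6)^2=4
sum(d^2) = 108.
Step 3: rho = 1 - 6*108 / (9*(9^2 - 1)) = 1 - 648/720 = 0.100000.
Step 4: Under H0, t = rho * sqrt((n-2)/(1-rho^2)) = 0.2659 ~ t(7).
Step 5: Two-sided p-value from the t-distribution with 7 df = 0.797972.
Step 6: alpha = 0.05. fail to reject H0.

rho = 0.1000, p = 0.797972, fail to reject H0 at alpha = 0.05.


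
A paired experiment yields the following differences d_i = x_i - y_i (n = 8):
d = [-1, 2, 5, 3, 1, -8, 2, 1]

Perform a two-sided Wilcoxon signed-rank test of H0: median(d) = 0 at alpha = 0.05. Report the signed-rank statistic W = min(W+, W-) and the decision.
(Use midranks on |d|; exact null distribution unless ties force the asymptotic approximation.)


Step 1: Drop any zero differences (none here) and take |d_i|.
|d| = [1, 2, 5, 3, 1, 8, 2, 1]
Step 2: Midrank |d_i| (ties get averaged ranks).
ranks: |1|->2, |2|->4.5, |5|->7, |3|->6, |1|->2, |8|->8, |2|->4.5, |1|->2
Step 3: Attach original signs; sum ranks with positive sign and with negative sign.
W+ = 4.5 + 7 + 6 + 2 + 4.5 + 2 = 26
W- = 2 + 8 = 10
(Check: W+ + W- = 36 should equal n(n+1)/2 = 36.)
Step 4: Test statistic W = min(W+, W-) = 10.
Step 5: Ties in |d|, so use the tie-corrected normal approximation.
        E[W] = n(n+1)/4 = 8*9/4 = 18.
        Tie groups: |d|=1 (t=3), |d|=2 (t=2); sum(t^3 - t) = 30.
        Var[W] = n(n+1)(2n+1)/24 - sum(t^3-t)/48 = 1224/24 - 30/48 = 50.375.
        z = (W - E[W]) / sqrt(Var[W]) = (10 - 18) / 7.0975 = -1.1272.
        Two-sided p = 2*Phi(z) = 0.259678.
Step 6: alpha = 0.05. fail to reject H0.

W+ = 26, W- = 10, W = min = 10, p = 0.259678, fail to reject H0.


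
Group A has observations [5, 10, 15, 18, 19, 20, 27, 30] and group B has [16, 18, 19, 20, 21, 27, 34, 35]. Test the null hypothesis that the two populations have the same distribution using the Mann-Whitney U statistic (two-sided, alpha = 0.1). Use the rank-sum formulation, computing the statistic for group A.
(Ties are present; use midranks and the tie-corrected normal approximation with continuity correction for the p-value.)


Step 1: Combine and sort all 16 observations; assign midranks.
sorted (value, group): (5,X), (10,X), (15,X), (16,Y), (18,X), (18,Y), (19,X), (19,Y), (20,X), (20,Y), (21,Y), (27,X), (27,Y), (30,X), (34,Y), (35,Y)
ranks: 5->1, 10->2, 15->3, 16->4, 18->5.5, 18->5.5, 19->7.5, 19->7.5, 20->9.5, 20->9.5, 21->11, 27->12.5, 27->12.5, 30->14, 34->15, 35->16
Step 2: Rank sum for X: R1 = 1 + 2 + 3 + 5.5 + 7.5 + 9.5 + 12.5 + 14 = 55.
Step 3: U_X = R1 - n1(n1+1)/2 = 55 - 8*9/2 = 55 - 36 = 19.
       U_Y = n1*n2 - U_X = 64 - 19 = 45.
Step 4: Ties are present, so use the tie-corrected normal approximation (with continuity correction) for the p-value.
Step 5: p-value = 0.187959; compare to alpha = 0.1. fail to reject H0.

U_X = 19, p = 0.187959, fail to reject H0 at alpha = 0.1.


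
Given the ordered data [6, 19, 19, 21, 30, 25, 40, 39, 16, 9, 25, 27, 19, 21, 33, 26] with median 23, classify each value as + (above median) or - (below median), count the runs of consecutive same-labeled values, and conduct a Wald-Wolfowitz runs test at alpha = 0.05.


Step 1: Compute median = 23; label A = above, B = below.
Labels in order: BBBBAAAABBAABBAA  (n_A = 8, n_B = 8)
Step 2: Count runs R = 6.
Step 3: Under H0 (random ordering), E[R] = 2*n_A*n_B/(n_A+n_B) + 1 = 2*8*8/16 + 1 = 9.0000.
        Var[R] = 2*n_A*n_B*(2*n_A*n_B - n_A - n_B) / ((n_A+n_B)^2 * (n_A+n_B-1)) = 14336/3840 = 3.7333.
        SD[R] = 1.9322.
Step 4: Continuity-corrected z = (R + 0.5 - E[R]) / SD[R] = (6 + 0.5 - 9.0000) / 1.9322 = -1.2939.
Step 5: Two-sided p-value via normal approximation = 2*(1 - Phi(|z|)) = 0.195709.
Step 6: alpha = 0.05. fail to reject H0.

R = 6, z = -1.2939, p = 0.195709, fail to reject H0.


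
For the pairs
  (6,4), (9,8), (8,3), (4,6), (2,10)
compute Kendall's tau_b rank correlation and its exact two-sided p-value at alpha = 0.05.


Step 1: Enumerate the 10 unordered pairs (i,j) with i<j and classify each by sign(x_j-x_i) * sign(y_j-y_i).
  (1,2):dx=+3,dy=+4->C; (1,3):dx=+2,dy=-1->D; (1,4):dx=-2,dy=+2->D; (1,5):dx=-4,dy=+6->D
  (2,3):dx=-1,dy=-5->C; (2,4):dx=-5,dy=-2->C; (2,5):dx=-7,dy=+2->D; (3,4):dx=-4,dy=+3->D
  (3,5):dx=-6,dy=+7->D; (4,5):dx=-2,dy=+4->D
Step 2: C = 3, D = 7, total pairs = 10.
Step 3: tau = (C - D)/(n(n-1)/2) = (3 - 7)/10 = -0.400000.
Step 4: Exact two-sided p-value (enumerate n! = 120 permutations of y under H0): p = 0.483333.
Step 5: alpha = 0.05. fail to reject H0.

tau_b = -0.4000 (C=3, D=7), p = 0.483333, fail to reject H0.


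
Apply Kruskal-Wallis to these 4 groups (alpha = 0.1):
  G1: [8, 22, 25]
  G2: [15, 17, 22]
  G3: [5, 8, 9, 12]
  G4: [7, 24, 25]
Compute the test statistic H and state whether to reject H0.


Step 1: Combine all N = 13 observations and assign midranks.
sorted (value, group, rank): (5,G3,1), (7,G4,2), (8,G1,3.5), (8,G3,3.5), (9,G3,5), (12,G3,6), (15,G2,7), (17,G2,8), (22,G1,9.5), (22,G2,9.5), (24,G4,11), (25,G1,12.5), (25,G4,12.5)
Step 2: Sum ranks within each group.
R_1 = 25.5 (n_1 = 3)
R_2 = 24.5 (n_2 = 3)
R_3 = 15.5 (n_3 = 4)
R_4 = 25.5 (n_4 = 3)
Step 3: H = 12/(N(N+1)) * sum(R_i^2/n_i) - 3(N+1)
     = 12/(13*14) * (25.5^2/3 + 24.5^2/3 + 15.5^2/4 + 25.5^2/3) - 3*14
     = 0.065934 * 693.646 - 42
     = 3.734890.
Step 4: Ties present; correction factor C = 1 - 18/(13^3 - 13) = 0.991758. Corrected H = 3.734890 / 0.991758 = 3.765928.
Step 5: Under H0, H ~ chi^2(3); p-value = 0.287874.
Step 6: alpha = 0.1. fail to reject H0.

H = 3.7659, df = 3, p = 0.287874, fail to reject H0.


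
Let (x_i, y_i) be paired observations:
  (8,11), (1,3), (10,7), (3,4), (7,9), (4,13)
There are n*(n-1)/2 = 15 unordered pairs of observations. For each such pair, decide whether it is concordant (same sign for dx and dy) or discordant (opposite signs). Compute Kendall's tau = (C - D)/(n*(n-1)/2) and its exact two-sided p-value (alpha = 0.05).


Step 1: Enumerate the 15 unordered pairs (i,j) with i<j and classify each by sign(x_j-x_i) * sign(y_j-y_i).
  (1,2):dx=-7,dy=-8->C; (1,3):dx=+2,dy=-4->D; (1,4):dx=-5,dy=-7->C; (1,5):dx=-1,dy=-2->C
  (1,6):dx=-4,dy=+2->D; (2,3):dx=+9,dy=+4->C; (2,4):dx=+2,dy=+1->C; (2,5):dx=+6,dy=+6->C
  (2,6):dx=+3,dy=+10->C; (3,4):dx=-7,dy=-3->C; (3,5):dx=-3,dy=+2->D; (3,6):dx=-6,dy=+6->D
  (4,5):dx=+4,dy=+5->C; (4,6):dx=+1,dy=+9->C; (5,6):dx=-3,dy=+4->D
Step 2: C = 10, D = 5, total pairs = 15.
Step 3: tau = (C - D)/(n(n-1)/2) = (10 - 5)/15 = 0.333333.
Step 4: Exact two-sided p-value (enumerate n! = 720 permutations of y under H0): p = 0.469444.
Step 5: alpha = 0.05. fail to reject H0.

tau_b = 0.3333 (C=10, D=5), p = 0.469444, fail to reject H0.


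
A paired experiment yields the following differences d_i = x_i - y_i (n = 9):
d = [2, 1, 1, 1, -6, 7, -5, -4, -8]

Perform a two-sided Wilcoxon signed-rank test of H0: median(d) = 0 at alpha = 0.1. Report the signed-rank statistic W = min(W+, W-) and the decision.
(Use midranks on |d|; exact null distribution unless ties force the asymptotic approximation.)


Step 1: Drop any zero differences (none here) and take |d_i|.
|d| = [2, 1, 1, 1, 6, 7, 5, 4, 8]
Step 2: Midrank |d_i| (ties get averaged ranks).
ranks: |2|->4, |1|->2, |1|->2, |1|->2, |6|->7, |7|->8, |5|->6, |4|->5, |8|->9
Step 3: Attach original signs; sum ranks with positive sign and with negative sign.
W+ = 4 + 2 + 2 + 2 + 8 = 18
W- = 7 + 6 + 5 + 9 = 27
(Check: W+ + W- = 45 should equal n(n+1)/2 = 45.)
Step 4: Test statistic W = min(W+, W-) = 18.
Step 5: Ties in |d|, so use the tie-corrected normal approximation.
        E[W] = n(n+1)/4 = 9*10/4 = 22.5.
        Tie groups: |d|=1 (t=3); sum(t^3 - t) = 24.
        Var[W] = n(n+1)(2n+1)/24 - sum(t^3-t)/48 = 1710/24 - 24/48 = 70.75.
        z = (W - E[W]) / sqrt(Var[W]) = (18 - 22.5) / 8.4113 = -0.5350.
        Two-sided p = 2*Phi(z) = 0.592654.
Step 6: alpha = 0.1. fail to reject H0.

W+ = 18, W- = 27, W = min = 18, p = 0.592654, fail to reject H0.


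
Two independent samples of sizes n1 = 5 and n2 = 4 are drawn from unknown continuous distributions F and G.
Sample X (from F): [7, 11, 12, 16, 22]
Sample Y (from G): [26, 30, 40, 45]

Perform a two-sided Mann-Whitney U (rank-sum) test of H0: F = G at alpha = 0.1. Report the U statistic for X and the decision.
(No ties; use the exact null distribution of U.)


Step 1: Combine and sort all 9 observations; assign midranks.
sorted (value, group): (7,X), (11,X), (12,X), (16,X), (22,X), (26,Y), (30,Y), (40,Y), (45,Y)
ranks: 7->1, 11->2, 12->3, 16->4, 22->5, 26->6, 30->7, 40->8, 45->9
Step 2: Rank sum for X: R1 = 1 + 2 + 3 + 4 + 5 = 15.
Step 3: U_X = R1 - n1(n1+1)/2 = 15 - 5*6/2 = 15 - 15 = 0.
       U_Y = n1*n2 - U_X = 20 - 0 = 20.
Step 4: No ties, so the exact null distribution of U (based on enumerating the C(9,5) = 126 equally likely rank assignments) gives the two-sided p-value.
Step 5: p-value = 0.015873; compare to alpha = 0.1. reject H0.

U_X = 0, p = 0.015873, reject H0 at alpha = 0.1.


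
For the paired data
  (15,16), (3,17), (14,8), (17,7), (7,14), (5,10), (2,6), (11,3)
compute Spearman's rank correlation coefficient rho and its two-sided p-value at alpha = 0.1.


Step 1: Rank x and y separately (midranks; no ties here).
rank(x): 15->7, 3->2, 14->6, 17->8, 7->4, 5->3, 2->1, 11->5
rank(y): 16->7, 17->8, 8->4, 7->3, 14->6, 10->5, 6->2, 3->1
Step 2: d_i = R_x(i) - R_y(i); compute d_i^2.
  (7-7)^2=0, (2-8)^2=36, (6-4)^2=4, (8-3)^2=25, (4-6)^2=4, (3-5)^2=4, (1-2)^2=1, (5-1)^2=16
sum(d^2) = 90.
Step 3: rho = 1 - 6*90 / (8*(8^2 - 1)) = 1 - 540/504 = -0.071429.
Step 4: Under H0, t = rho * sqrt((n-2)/(1-rho^2)) = -0.1754 ~ t(6).
Step 5: Two-sided p-value from the t-distribution with 6 df = 0.866526.
Step 6: alpha = 0.1. fail to reject H0.

rho = -0.0714, p = 0.866526, fail to reject H0 at alpha = 0.1.
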